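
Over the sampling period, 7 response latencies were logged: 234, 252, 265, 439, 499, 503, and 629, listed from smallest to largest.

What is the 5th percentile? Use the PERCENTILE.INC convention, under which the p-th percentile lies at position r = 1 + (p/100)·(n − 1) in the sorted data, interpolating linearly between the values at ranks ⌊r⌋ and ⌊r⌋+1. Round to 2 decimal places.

n = 7.
r = 1 + (5/100)·(7 − 1) = 1 + 0.3 = 1.3.
Rank 1 is 234 and rank 2 is 252.
Interpolate: 234 + 0.3·(252 − 234) = 234 + 0.3·18 = 239.4.

239.40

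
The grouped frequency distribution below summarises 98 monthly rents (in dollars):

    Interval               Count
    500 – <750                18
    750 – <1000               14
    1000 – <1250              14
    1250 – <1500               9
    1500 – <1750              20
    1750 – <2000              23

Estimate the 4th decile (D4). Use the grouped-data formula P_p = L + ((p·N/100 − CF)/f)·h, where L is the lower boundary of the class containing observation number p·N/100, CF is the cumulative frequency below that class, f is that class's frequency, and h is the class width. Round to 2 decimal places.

1128.57

N = 98; target position k = 40/100 · 98 = 39.2.
Cumulative frequencies: 18, 32, 46, 55, 75, 98.
Observation 39.2 falls in the class 1000 – <1250.
L = 1000, CF = 32, f = 14, h = 250.
P40 = 1000 + ((39.2 − 32)/14)·250 = 1000 + 128.571 = 1128.57.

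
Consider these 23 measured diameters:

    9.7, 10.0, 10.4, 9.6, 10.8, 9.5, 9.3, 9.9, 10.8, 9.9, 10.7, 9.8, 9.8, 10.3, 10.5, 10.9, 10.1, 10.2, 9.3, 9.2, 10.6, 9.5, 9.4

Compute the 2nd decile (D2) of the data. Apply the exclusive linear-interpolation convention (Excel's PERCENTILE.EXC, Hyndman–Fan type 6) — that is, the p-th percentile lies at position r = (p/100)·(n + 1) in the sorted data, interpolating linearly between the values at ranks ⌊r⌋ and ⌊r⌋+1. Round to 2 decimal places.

9.48

Sorted: 9.2, 9.3, 9.3, 9.4, 9.5, 9.5, 9.6, 9.7, 9.8, 9.8, 9.9, 9.9, 10.0, 10.1, 10.2, 10.3, 10.4, 10.5, 10.6, 10.7, 10.8, 10.8, 10.9.
n = 23.
r = (20/100)·(23 + 1) = 4.8.
Rank 4 is 9.4 and rank 5 is 9.5.
Interpolate: 9.4 + 0.8·(9.5 − 9.4) = 9.4 + 0.8·0.1 = 9.48.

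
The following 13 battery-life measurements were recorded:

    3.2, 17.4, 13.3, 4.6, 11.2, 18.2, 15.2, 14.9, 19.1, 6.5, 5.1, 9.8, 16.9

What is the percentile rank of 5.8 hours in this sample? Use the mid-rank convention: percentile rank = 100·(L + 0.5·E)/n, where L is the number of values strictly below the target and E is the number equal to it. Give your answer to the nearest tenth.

Sorted: 3.2, 4.6, 5.1, 6.5, 9.8, 11.2, 13.3, 14.9, 15.2, 16.9, 17.4, 18.2, 19.1.
Count below 5.8: L = 3; count equal: E = 0; n = 13.
Percentile rank = 100·(3 + 0.5·0)/13 = 100·3/13 = 23.08.

23.1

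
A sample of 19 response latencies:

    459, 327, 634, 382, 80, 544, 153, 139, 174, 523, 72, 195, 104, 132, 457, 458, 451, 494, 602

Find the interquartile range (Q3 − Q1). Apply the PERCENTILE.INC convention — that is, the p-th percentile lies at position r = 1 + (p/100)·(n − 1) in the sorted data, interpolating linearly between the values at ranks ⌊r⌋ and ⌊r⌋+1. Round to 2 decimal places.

Sorted: 72, 80, 104, 132, 139, 153, 174, 195, 327, 382, 451, 457, 458, 459, 494, 523, 544, 602, 634.
n = 19.
P25: r = 5.5; ranks 5–6 are 139, 153; interpolating gives 146.
P75: r = 14.5; ranks 14–15 are 459, 494; interpolating gives 476.5.
Difference: 476.5 − 146 = 330.5.

330.50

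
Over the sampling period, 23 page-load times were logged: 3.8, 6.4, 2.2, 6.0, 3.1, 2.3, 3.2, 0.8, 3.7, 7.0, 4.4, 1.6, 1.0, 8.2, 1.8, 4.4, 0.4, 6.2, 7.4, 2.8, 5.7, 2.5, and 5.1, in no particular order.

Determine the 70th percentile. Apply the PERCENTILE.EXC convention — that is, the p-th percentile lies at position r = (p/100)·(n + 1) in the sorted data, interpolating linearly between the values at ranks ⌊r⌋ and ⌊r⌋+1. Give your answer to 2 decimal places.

5.58

Sorted: 0.4, 0.8, 1.0, 1.6, 1.8, 2.2, 2.3, 2.5, 2.8, 3.1, 3.2, 3.7, 3.8, 4.4, 4.4, 5.1, 5.7, 6.0, 6.2, 6.4, 7.0, 7.4, 8.2.
n = 23.
r = (70/100)·(23 + 1) = 16.8.
Rank 16 is 5.1 and rank 17 is 5.7.
Interpolate: 5.1 + 0.8·(5.7 − 5.1) = 5.1 + 0.8·0.6 = 5.58.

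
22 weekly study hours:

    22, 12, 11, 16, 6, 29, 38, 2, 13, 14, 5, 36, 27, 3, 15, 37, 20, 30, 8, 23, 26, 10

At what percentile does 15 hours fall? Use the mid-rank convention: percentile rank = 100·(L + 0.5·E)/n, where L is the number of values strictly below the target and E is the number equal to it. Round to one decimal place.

47.7

Sorted: 2, 3, 5, 6, 8, 10, 11, 12, 13, 14, 15, 16, 20, 22, 23, 26, 27, 29, 30, 36, 37, 38.
Count below 15: L = 10; count equal: E = 1; n = 22.
Percentile rank = 100·(10 + 0.5·1)/22 = 100·10.5/22 = 47.73.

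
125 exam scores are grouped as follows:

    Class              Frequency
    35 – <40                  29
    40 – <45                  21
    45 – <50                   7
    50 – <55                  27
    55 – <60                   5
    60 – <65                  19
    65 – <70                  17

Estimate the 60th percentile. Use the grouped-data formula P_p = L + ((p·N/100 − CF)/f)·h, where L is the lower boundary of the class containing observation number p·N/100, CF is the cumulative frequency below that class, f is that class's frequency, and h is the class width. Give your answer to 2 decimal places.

53.33

N = 125; target position k = 60/100 · 125 = 75.
Cumulative frequencies: 29, 50, 57, 84, 89, 108, 125.
Observation 75 falls in the class 50 – <55.
L = 50, CF = 57, f = 27, h = 5.
P60 = 50 + ((75 − 57)/27)·5 = 50 + 3.33333 = 53.3333.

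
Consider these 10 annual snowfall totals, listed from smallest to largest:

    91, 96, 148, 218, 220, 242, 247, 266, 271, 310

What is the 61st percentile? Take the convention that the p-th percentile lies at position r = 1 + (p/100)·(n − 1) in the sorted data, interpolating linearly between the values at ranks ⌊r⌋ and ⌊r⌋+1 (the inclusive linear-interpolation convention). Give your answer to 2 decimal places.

n = 10.
r = 1 + (61/100)·(10 − 1) = 1 + 5.49 = 6.49.
Rank 6 is 242 and rank 7 is 247.
Interpolate: 242 + 0.49·(247 − 242) = 242 + 0.49·5 = 244.45.

244.45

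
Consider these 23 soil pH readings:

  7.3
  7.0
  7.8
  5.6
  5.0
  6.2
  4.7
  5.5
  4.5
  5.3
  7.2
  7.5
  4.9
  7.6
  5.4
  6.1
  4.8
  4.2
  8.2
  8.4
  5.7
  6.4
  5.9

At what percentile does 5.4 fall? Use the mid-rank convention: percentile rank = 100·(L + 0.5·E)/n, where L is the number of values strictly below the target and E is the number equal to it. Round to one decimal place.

Sorted: 4.2, 4.5, 4.7, 4.8, 4.9, 5.0, 5.3, 5.4, 5.5, 5.6, 5.7, 5.9, 6.1, 6.2, 6.4, 7.0, 7.2, 7.3, 7.5, 7.6, 7.8, 8.2, 8.4.
Count below 5.4: L = 7; count equal: E = 1; n = 23.
Percentile rank = 100·(7 + 0.5·1)/23 = 100·7.5/23 = 32.61.

32.6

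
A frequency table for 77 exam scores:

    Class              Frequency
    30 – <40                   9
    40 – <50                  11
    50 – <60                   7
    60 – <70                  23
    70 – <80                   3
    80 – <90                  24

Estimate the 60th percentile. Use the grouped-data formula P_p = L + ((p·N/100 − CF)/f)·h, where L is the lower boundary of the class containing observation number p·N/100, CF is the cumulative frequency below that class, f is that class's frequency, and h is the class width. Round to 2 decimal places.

68.35

N = 77; target position k = 60/100 · 77 = 46.2.
Cumulative frequencies: 9, 20, 27, 50, 53, 77.
Observation 46.2 falls in the class 60 – <70.
L = 60, CF = 27, f = 23, h = 10.
P60 = 60 + ((46.2 − 27)/23)·10 = 60 + 8.34783 = 68.3478.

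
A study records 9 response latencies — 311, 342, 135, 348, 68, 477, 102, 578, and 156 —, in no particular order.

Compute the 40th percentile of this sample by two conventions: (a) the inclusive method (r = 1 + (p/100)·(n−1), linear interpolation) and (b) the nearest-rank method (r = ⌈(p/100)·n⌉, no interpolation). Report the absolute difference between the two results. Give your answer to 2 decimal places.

Sorted: 68, 102, 135, 156, 311, 342, 348, 477, 578.
n = 9.
(a) r = 4.2; between ranks 4 (156) and 5 (311): 187.
(b) the nearest-rank method: rank 4 → 156.
|187 − 156| = 31.

31.00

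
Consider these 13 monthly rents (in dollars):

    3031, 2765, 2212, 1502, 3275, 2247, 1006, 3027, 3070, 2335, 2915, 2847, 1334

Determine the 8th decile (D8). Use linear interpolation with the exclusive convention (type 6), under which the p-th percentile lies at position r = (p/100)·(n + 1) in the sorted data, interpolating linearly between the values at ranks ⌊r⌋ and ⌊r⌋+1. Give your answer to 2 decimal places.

Sorted: 1006, 1334, 1502, 2212, 2247, 2335, 2765, 2847, 2915, 3027, 3031, 3070, 3275.
n = 13.
r = (80/100)·(13 + 1) = 11.2.
Rank 11 is 3031 and rank 12 is 3070.
Interpolate: 3031 + 0.2·(3070 − 3031) = 3031 + 0.2·39 = 3038.8.

3038.80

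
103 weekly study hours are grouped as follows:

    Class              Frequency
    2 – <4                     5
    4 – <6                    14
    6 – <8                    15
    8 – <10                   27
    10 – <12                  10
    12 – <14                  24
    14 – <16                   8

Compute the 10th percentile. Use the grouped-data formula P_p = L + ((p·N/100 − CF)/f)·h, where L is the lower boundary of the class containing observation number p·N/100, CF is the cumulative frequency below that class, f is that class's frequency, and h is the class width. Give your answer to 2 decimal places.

N = 103; target position k = 10/100 · 103 = 10.3.
Cumulative frequencies: 5, 19, 34, 61, 71, 95, 103.
Observation 10.3 falls in the class 4 – <6.
L = 4, CF = 5, f = 14, h = 2.
P10 = 4 + ((10.3 − 5)/14)·2 = 4 + 0.757143 = 4.75714.

4.76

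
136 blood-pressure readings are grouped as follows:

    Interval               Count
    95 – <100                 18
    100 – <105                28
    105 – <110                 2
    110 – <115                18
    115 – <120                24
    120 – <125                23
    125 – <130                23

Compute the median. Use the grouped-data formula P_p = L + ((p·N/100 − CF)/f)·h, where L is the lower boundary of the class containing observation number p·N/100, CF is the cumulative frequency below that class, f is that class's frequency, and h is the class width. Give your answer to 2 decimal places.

N = 136; target position k = 50/100 · 136 = 68.
Cumulative frequencies: 18, 46, 48, 66, 90, 113, 136.
Observation 68 falls in the class 115 – <120.
L = 115, CF = 66, f = 24, h = 5.
P50 = 115 + ((68 − 66)/24)·5 = 115 + 0.416667 = 115.417.

115.42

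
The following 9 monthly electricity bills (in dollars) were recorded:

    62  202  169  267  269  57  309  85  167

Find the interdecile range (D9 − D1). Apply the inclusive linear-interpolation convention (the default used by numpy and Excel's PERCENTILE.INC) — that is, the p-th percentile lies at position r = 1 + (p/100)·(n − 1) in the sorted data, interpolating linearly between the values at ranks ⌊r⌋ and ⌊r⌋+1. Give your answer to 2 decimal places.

Sorted: 57, 62, 85, 167, 169, 202, 267, 269, 309.
n = 9.
P10: r = 1.8; ranks 1–2 are 57, 62; interpolating gives 61.
P90: r = 8.2; ranks 8–9 are 269, 309; interpolating gives 277.
Difference: 277 − 61 = 216.

216.00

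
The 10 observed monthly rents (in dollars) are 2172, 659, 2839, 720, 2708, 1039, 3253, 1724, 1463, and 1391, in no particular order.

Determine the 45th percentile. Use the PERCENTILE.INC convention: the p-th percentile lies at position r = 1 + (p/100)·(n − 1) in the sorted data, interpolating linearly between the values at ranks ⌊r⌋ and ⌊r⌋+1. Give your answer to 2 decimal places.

1476.05

Sorted: 659, 720, 1039, 1391, 1463, 1724, 2172, 2708, 2839, 3253.
n = 10.
r = 1 + (45/100)·(10 − 1) = 1 + 4.05 = 5.05.
Rank 5 is 1463 and rank 6 is 1724.
Interpolate: 1463 + 0.05·(1724 − 1463) = 1463 + 0.05·261 = 1476.05.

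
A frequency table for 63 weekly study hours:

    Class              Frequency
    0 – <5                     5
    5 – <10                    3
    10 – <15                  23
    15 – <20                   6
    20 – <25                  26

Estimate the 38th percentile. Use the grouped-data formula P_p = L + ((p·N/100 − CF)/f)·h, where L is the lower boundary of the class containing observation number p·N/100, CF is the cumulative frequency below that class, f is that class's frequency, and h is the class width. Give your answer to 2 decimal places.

N = 63; target position k = 38/100 · 63 = 23.94.
Cumulative frequencies: 5, 8, 31, 37, 63.
Observation 23.94 falls in the class 10 – <15.
L = 10, CF = 8, f = 23, h = 5.
P38 = 10 + ((23.94 − 8)/23)·5 = 10 + 3.46522 = 13.4652.

13.47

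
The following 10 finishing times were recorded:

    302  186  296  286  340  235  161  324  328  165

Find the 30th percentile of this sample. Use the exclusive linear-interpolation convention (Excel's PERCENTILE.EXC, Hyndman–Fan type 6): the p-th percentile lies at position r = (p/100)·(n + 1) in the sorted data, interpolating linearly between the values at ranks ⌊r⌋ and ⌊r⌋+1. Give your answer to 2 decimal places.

Sorted: 161, 165, 186, 235, 286, 296, 302, 324, 328, 340.
n = 10.
r = (30/100)·(10 + 1) = 3.3.
Rank 3 is 186 and rank 4 is 235.
Interpolate: 186 + 0.3·(235 − 186) = 186 + 0.3·49 = 200.7.

200.70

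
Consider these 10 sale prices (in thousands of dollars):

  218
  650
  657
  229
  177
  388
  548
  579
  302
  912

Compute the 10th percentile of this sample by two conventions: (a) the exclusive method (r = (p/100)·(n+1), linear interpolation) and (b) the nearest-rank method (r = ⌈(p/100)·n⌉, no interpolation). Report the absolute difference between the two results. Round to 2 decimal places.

4.10

Sorted: 177, 218, 229, 302, 388, 548, 579, 650, 657, 912.
n = 10.
(a) r = 1.1; between ranks 1 (177) and 2 (218): 181.1.
(b) the nearest-rank method: rank 1 → 177.
|181.1 − 177| = 4.1.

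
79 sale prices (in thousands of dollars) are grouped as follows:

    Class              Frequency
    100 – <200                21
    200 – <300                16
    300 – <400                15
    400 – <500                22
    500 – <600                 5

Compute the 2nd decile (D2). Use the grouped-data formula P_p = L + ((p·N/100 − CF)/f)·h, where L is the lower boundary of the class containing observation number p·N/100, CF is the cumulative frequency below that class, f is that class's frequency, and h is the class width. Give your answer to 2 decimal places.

N = 79; target position k = 20/100 · 79 = 15.8.
Cumulative frequencies: 21, 37, 52, 74, 79.
Observation 15.8 falls in the class 100 – <200.
L = 100, CF = 0, f = 21, h = 100.
P20 = 100 + ((15.8 − 0)/21)·100 = 100 + 75.2381 = 175.238.

175.24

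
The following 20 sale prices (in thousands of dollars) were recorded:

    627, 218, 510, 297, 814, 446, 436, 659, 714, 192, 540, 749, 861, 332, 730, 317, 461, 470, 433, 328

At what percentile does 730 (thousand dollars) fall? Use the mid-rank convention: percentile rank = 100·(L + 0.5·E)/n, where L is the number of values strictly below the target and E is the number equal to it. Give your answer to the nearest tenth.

Sorted: 192, 218, 297, 317, 328, 332, 433, 436, 446, 461, 470, 510, 540, 627, 659, 714, 730, 749, 814, 861.
Count below 730: L = 16; count equal: E = 1; n = 20.
Percentile rank = 100·(16 + 0.5·1)/20 = 100·16.5/20 = 82.5.

82.5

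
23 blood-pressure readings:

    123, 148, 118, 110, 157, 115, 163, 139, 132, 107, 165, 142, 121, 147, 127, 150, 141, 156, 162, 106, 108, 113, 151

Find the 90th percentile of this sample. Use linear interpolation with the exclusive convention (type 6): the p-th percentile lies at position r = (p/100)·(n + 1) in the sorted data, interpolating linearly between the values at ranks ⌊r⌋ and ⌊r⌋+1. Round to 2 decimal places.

162.60

Sorted: 106, 107, 108, 110, 113, 115, 118, 121, 123, 127, 132, 139, 141, 142, 147, 148, 150, 151, 156, 157, 162, 163, 165.
n = 23.
r = (90/100)·(23 + 1) = 21.6.
Rank 21 is 162 and rank 22 is 163.
Interpolate: 162 + 0.6·(163 − 162) = 162 + 0.6·1 = 162.6.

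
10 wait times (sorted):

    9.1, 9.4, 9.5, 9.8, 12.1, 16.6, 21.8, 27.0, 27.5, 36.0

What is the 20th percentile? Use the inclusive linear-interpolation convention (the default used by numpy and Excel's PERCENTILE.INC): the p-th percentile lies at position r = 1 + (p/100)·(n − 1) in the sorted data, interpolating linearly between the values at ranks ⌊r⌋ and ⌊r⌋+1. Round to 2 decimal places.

n = 10.
r = 1 + (20/100)·(10 − 1) = 1 + 1.8 = 2.8.
Rank 2 is 9.4 and rank 3 is 9.5.
Interpolate: 9.4 + 0.8·(9.5 − 9.4) = 9.4 + 0.8·0.1 = 9.48.

9.48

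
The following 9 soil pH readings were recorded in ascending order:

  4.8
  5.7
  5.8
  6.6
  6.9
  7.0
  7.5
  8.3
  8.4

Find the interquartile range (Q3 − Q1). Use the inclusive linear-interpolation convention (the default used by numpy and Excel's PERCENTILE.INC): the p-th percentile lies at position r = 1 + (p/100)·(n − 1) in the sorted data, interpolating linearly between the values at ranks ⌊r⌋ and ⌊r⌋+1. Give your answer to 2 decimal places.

n = 9.
P25: r = 3 (integer) → 5.8.
P75: r = 7 (integer) → 7.5.
Difference: 7.5 − 5.8 = 1.7.

1.70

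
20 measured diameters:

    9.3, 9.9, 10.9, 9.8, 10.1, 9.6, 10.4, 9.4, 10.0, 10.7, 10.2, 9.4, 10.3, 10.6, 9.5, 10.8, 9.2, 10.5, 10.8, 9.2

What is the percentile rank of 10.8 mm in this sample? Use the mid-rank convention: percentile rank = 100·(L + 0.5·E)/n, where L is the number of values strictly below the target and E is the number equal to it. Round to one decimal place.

90.0

Sorted: 9.2, 9.2, 9.3, 9.4, 9.4, 9.5, 9.6, 9.8, 9.9, 10.0, 10.1, 10.2, 10.3, 10.4, 10.5, 10.6, 10.7, 10.8, 10.8, 10.9.
Count below 10.8: L = 17; count equal: E = 2; n = 20.
Percentile rank = 100·(17 + 0.5·2)/20 = 100·18/20 = 90.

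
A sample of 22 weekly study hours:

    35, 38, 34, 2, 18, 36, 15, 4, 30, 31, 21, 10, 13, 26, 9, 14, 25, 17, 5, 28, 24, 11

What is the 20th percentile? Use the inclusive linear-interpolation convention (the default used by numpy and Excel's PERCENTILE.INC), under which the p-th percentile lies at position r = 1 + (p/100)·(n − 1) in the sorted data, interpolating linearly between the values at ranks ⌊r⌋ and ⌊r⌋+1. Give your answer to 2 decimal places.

Sorted: 2, 4, 5, 9, 10, 11, 13, 14, 15, 17, 18, 21, 24, 25, 26, 28, 30, 31, 34, 35, 36, 38.
n = 22.
r = 1 + (20/100)·(22 − 1) = 1 + 4.2 = 5.2.
Rank 5 is 10 and rank 6 is 11.
Interpolate: 10 + 0.2·(11 − 10) = 10 + 0.2·1 = 10.2.

10.20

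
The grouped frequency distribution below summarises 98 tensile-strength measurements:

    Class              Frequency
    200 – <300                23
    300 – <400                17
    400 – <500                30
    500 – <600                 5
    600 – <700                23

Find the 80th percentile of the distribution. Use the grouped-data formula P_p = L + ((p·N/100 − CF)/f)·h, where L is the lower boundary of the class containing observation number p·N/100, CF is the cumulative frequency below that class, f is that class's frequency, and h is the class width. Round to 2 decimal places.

614.78

N = 98; target position k = 80/100 · 98 = 78.4.
Cumulative frequencies: 23, 40, 70, 75, 98.
Observation 78.4 falls in the class 600 – <700.
L = 600, CF = 75, f = 23, h = 100.
P80 = 600 + ((78.4 − 75)/23)·100 = 600 + 14.7826 = 614.783.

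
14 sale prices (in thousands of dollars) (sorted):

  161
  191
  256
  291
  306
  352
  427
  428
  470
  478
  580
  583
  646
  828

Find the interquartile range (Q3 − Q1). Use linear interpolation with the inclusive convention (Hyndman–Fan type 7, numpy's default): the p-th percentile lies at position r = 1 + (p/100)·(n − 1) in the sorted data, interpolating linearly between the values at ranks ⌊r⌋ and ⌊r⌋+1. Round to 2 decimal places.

n = 14.
P25: r = 4.25; ranks 4–5 are 291, 306; interpolating gives 294.75.
P75: r = 10.75; ranks 10–11 are 478, 580; interpolating gives 554.5.
Difference: 554.5 − 294.75 = 259.75.

259.75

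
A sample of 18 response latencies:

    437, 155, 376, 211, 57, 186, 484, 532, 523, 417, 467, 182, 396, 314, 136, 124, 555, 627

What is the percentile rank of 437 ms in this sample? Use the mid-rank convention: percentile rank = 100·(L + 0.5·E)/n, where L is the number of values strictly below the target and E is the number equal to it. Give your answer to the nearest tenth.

63.9

Sorted: 57, 124, 136, 155, 182, 186, 211, 314, 376, 396, 417, 437, 467, 484, 523, 532, 555, 627.
Count below 437: L = 11; count equal: E = 1; n = 18.
Percentile rank = 100·(11 + 0.5·1)/18 = 100·11.5/18 = 63.89.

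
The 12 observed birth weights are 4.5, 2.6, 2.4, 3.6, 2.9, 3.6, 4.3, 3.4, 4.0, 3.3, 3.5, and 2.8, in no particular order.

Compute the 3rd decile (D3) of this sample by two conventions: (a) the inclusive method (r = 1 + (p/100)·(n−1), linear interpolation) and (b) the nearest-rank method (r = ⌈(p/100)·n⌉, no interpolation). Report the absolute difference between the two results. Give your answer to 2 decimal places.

0.12

Sorted: 2.4, 2.6, 2.8, 2.9, 3.3, 3.4, 3.5, 3.6, 3.6, 4.0, 4.3, 4.5.
n = 12.
(a) r = 4.3; between ranks 4 (2.9) and 5 (3.3): 3.02.
(b) the nearest-rank method: rank 4 → 2.9.
|3.02 − 2.9| = 0.12.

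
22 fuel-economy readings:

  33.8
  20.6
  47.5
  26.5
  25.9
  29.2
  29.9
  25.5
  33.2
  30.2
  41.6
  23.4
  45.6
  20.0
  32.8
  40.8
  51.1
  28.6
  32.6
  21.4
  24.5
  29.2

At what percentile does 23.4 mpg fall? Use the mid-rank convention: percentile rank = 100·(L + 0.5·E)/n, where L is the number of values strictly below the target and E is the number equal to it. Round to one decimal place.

Sorted: 20.0, 20.6, 21.4, 23.4, 24.5, 25.5, 25.9, 26.5, 28.6, 29.2, 29.2, 29.9, 30.2, 32.6, 32.8, 33.2, 33.8, 40.8, 41.6, 45.6, 47.5, 51.1.
Count below 23.4: L = 3; count equal: E = 1; n = 22.
Percentile rank = 100·(3 + 0.5·1)/22 = 100·3.5/22 = 15.91.

15.9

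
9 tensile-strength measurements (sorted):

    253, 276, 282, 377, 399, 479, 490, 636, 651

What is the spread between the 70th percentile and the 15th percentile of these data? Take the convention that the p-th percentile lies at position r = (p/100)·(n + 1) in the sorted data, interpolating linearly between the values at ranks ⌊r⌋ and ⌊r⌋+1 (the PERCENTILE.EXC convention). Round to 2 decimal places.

n = 9.
P15: r = 1.5; ranks 1–2 are 253, 276; interpolating gives 264.5.
P70: r = 7 (integer) → 490.
Difference: 490 − 264.5 = 225.5.

225.50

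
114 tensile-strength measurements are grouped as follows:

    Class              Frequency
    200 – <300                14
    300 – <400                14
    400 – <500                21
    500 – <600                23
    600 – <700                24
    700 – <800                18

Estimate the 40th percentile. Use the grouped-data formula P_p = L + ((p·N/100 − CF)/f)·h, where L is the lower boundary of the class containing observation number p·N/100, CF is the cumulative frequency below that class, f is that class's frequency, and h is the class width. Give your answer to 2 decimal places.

N = 114; target position k = 40/100 · 114 = 45.6.
Cumulative frequencies: 14, 28, 49, 72, 96, 114.
Observation 45.6 falls in the class 400 – <500.
L = 400, CF = 28, f = 21, h = 100.
P40 = 400 + ((45.6 − 28)/21)·100 = 400 + 83.8095 = 483.81.

483.81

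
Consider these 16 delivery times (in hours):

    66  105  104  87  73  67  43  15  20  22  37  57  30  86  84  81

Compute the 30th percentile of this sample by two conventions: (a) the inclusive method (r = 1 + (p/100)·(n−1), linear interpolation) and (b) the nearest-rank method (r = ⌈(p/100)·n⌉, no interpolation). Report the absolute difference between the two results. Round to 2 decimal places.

3.00

Sorted: 15, 20, 22, 30, 37, 43, 57, 66, 67, 73, 81, 84, 86, 87, 104, 105.
n = 16.
(a) r = 5.5; between ranks 5 (37) and 6 (43): 40.
(b) the nearest-rank method: rank 5 → 37.
|40 − 37| = 3.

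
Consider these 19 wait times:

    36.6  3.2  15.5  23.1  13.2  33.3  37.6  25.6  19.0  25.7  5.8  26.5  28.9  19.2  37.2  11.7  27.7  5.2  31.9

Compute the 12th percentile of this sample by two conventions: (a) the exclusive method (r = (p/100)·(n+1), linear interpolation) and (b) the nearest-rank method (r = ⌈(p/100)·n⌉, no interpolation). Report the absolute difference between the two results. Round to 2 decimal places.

Sorted: 3.2, 5.2, 5.8, 11.7, 13.2, 15.5, 19.0, 19.2, 23.1, 25.6, 25.7, 26.5, 27.7, 28.9, 31.9, 33.3, 36.6, 37.2, 37.6.
n = 19.
(a) r = 2.4; between ranks 2 (5.2) and 3 (5.8): 5.44.
(b) the nearest-rank method: rank 3 → 5.8.
|5.44 − 5.8| = 0.36.

0.36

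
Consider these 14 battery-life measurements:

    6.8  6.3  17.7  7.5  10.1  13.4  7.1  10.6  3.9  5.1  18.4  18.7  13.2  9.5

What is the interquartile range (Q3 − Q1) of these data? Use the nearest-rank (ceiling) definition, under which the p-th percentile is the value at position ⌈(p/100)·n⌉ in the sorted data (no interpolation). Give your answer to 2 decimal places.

Sorted: 3.9, 5.1, 6.3, 6.8, 7.1, 7.5, 9.5, 10.1, 10.6, 13.2, 13.4, 17.7, 18.4, 18.7.
n = 14.
P25: rank ⌈25/100·14⌉ = 4 → 6.8.
P75: rank ⌈75/100·14⌉ = 11 → 13.4.
Difference: 13.4 − 6.8 = 6.6.

6.60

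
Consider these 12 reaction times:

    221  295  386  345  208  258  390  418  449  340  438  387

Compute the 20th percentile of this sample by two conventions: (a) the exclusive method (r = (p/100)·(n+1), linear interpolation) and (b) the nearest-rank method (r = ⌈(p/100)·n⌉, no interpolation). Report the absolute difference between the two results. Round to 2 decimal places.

14.80

Sorted: 208, 221, 258, 295, 340, 345, 386, 387, 390, 418, 438, 449.
n = 12.
(a) r = 2.6; between ranks 2 (221) and 3 (258): 243.2.
(b) the nearest-rank method: rank 3 → 258.
|243.2 − 258| = 14.8.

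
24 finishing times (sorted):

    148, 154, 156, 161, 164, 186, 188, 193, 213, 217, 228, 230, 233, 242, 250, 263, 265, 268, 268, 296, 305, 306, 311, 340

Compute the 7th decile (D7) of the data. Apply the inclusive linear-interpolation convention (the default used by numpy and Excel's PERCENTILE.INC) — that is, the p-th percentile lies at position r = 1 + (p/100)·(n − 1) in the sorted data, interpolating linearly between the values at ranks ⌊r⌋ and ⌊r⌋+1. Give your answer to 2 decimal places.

265.30

n = 24.
r = 1 + (70/100)·(24 − 1) = 1 + 16.1 = 17.1.
Rank 17 is 265 and rank 18 is 268.
Interpolate: 265 + 0.1·(268 − 265) = 265 + 0.1·3 = 265.3.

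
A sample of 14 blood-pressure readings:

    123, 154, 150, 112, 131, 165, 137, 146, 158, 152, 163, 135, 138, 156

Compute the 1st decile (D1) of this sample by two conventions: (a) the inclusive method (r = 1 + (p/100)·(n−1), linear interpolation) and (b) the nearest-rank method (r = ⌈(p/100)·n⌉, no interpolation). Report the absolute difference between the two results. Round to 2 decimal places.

2.40

Sorted: 112, 123, 131, 135, 137, 138, 146, 150, 152, 154, 156, 158, 163, 165.
n = 14.
(a) r = 2.3; between ranks 2 (123) and 3 (131): 125.4.
(b) the nearest-rank method: rank 2 → 123.
|125.4 − 123| = 2.4.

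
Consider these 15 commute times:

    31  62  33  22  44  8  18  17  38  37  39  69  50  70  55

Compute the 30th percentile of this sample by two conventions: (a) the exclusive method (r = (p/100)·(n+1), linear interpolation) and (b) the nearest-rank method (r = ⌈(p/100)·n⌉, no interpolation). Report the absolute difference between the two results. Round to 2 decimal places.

Sorted: 8, 17, 18, 22, 31, 33, 37, 38, 39, 44, 50, 55, 62, 69, 70.
n = 15.
(a) r = 4.8; between ranks 4 (22) and 5 (31): 29.2.
(b) the nearest-rank method: rank 5 → 31.
|29.2 − 31| = 1.8.

1.80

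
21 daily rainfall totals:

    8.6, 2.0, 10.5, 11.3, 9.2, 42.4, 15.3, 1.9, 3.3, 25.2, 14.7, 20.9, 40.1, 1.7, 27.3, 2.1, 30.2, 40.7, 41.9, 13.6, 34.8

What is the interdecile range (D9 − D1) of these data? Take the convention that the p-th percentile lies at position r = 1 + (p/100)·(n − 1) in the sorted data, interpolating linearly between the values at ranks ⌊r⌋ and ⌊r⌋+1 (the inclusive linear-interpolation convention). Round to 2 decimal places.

38.70

Sorted: 1.7, 1.9, 2.0, 2.1, 3.3, 8.6, 9.2, 10.5, 11.3, 13.6, 14.7, 15.3, 20.9, 25.2, 27.3, 30.2, 34.8, 40.1, 40.7, 41.9, 42.4.
n = 21.
P10: r = 3 (integer) → 2.
P90: r = 19 (integer) → 40.7.
Difference: 40.7 − 2 = 38.7.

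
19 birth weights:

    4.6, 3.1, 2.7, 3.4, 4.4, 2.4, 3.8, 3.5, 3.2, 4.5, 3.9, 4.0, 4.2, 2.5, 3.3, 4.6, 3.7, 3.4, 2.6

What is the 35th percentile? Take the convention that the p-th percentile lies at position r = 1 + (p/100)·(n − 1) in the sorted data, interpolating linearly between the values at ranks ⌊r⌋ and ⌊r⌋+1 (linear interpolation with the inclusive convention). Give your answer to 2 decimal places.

3.33

Sorted: 2.4, 2.5, 2.6, 2.7, 3.1, 3.2, 3.3, 3.4, 3.4, 3.5, 3.7, 3.8, 3.9, 4.0, 4.2, 4.4, 4.5, 4.6, 4.6.
n = 19.
r = 1 + (35/100)·(19 − 1) = 1 + 6.3 = 7.3.
Rank 7 is 3.3 and rank 8 is 3.4.
Interpolate: 3.3 + 0.3·(3.4 − 3.3) = 3.3 + 0.3·0.1 = 3.33.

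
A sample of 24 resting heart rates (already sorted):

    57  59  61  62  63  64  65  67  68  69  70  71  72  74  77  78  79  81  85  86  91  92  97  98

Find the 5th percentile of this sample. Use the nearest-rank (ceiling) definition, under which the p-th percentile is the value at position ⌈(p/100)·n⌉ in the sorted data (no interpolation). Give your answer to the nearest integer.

59

n = 24.
Position = ⌈5/100 · 24⌉ = ⌈1.2⌉ = 2.
The value at rank 2 is 59.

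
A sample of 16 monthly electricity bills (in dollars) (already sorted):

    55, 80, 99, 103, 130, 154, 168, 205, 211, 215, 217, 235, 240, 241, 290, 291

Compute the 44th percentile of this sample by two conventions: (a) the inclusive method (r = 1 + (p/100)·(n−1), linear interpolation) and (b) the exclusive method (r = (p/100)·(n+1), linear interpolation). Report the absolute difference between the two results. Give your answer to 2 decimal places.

n = 16.
(a) r = 7.6; between ranks 7 (168) and 8 (205): 190.2.
(b) r = 7.48; between ranks 7 (168) and 8 (205): 185.76.
|190.2 − 185.76| = 4.44.

4.44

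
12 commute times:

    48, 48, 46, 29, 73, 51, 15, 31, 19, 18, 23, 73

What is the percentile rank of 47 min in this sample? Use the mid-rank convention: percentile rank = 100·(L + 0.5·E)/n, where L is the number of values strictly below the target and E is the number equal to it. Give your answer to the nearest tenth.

Sorted: 15, 18, 19, 23, 29, 31, 46, 48, 48, 51, 73, 73.
Count below 47: L = 7; count equal: E = 0; n = 12.
Percentile rank = 100·(7 + 0.5·0)/12 = 100·7/12 = 58.33.

58.3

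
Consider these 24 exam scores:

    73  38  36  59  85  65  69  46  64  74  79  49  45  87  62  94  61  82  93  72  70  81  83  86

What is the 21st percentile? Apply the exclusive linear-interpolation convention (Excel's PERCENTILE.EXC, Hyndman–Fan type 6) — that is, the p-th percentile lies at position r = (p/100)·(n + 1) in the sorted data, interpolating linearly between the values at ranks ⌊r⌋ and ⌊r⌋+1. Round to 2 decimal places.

Sorted: 36, 38, 45, 46, 49, 59, 61, 62, 64, 65, 69, 70, 72, 73, 74, 79, 81, 82, 83, 85, 86, 87, 93, 94.
n = 24.
r = (21/100)·(24 + 1) = 5.25.
Rank 5 is 49 and rank 6 is 59.
Interpolate: 49 + 0.25·(59 − 49) = 49 + 0.25·10 = 51.5.

51.50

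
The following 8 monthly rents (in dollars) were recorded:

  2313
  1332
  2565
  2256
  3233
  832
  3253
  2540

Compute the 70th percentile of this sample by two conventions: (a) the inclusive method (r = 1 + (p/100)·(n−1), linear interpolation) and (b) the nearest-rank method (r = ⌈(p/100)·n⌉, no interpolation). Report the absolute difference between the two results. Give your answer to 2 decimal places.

2.50

Sorted: 832, 1332, 2256, 2313, 2540, 2565, 3233, 3253.
n = 8.
(a) r = 5.9; between ranks 5 (2540) and 6 (2565): 2562.5.
(b) the nearest-rank method: rank 6 → 2565.
|2562.5 − 2565| = 2.5.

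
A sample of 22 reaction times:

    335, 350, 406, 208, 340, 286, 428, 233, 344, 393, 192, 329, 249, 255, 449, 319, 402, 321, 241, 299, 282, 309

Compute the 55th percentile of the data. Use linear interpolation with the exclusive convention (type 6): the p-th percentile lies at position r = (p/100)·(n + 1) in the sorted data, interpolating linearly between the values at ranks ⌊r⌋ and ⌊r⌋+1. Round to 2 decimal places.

Sorted: 192, 208, 233, 241, 249, 255, 282, 286, 299, 309, 319, 321, 329, 335, 340, 344, 350, 393, 402, 406, 428, 449.
n = 22.
r = (55/100)·(22 + 1) = 12.65.
Rank 12 is 321 and rank 13 is 329.
Interpolate: 321 + 0.65·(329 − 321) = 321 + 0.65·8 = 326.2.

326.20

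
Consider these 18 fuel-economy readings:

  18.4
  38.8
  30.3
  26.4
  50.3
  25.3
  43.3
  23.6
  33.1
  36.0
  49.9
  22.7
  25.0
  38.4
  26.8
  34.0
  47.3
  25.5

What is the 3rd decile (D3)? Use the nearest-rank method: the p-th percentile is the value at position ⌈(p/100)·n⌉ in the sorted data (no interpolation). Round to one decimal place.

Sorted: 18.4, 22.7, 23.6, 25.0, 25.3, 25.5, 26.4, 26.8, 30.3, 33.1, 34.0, 36.0, 38.4, 38.8, 43.3, 47.3, 49.9, 50.3.
n = 18.
Position = ⌈30/100 · 18⌉ = ⌈5.4⌉ = 6.
The value at rank 6 is 25.5.

25.5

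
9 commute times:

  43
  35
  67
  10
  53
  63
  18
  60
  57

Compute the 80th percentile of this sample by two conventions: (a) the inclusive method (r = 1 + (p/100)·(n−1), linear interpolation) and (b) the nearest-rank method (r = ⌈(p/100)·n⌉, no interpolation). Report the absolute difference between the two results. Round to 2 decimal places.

Sorted: 10, 18, 35, 43, 53, 57, 60, 63, 67.
n = 9.
(a) r = 7.4; between ranks 7 (60) and 8 (63): 61.2.
(b) the nearest-rank method: rank 8 → 63.
|61.2 − 63| = 1.8.

1.80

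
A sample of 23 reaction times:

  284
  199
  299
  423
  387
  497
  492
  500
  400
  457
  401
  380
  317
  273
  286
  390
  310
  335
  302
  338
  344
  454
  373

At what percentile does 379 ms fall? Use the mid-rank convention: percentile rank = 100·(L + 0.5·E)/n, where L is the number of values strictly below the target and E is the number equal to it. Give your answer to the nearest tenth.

Sorted: 199, 273, 284, 286, 299, 302, 310, 317, 335, 338, 344, 373, 380, 387, 390, 400, 401, 423, 454, 457, 492, 497, 500.
Count below 379: L = 12; count equal: E = 0; n = 23.
Percentile rank = 100·(12 + 0.5·0)/23 = 100·12/23 = 52.17.

52.2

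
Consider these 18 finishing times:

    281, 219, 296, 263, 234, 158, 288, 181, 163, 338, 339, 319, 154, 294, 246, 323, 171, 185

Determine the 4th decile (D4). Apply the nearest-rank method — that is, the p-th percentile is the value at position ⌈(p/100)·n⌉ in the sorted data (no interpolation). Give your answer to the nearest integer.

234

Sorted: 154, 158, 163, 171, 181, 185, 219, 234, 246, 263, 281, 288, 294, 296, 319, 323, 338, 339.
n = 18.
Position = ⌈40/100 · 18⌉ = ⌈7.2⌉ = 8.
The value at rank 8 is 234.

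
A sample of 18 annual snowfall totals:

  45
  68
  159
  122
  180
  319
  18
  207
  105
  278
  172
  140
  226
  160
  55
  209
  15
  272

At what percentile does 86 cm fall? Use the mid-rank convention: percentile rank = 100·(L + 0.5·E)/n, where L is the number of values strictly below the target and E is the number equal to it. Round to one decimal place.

27.8

Sorted: 15, 18, 45, 55, 68, 105, 122, 140, 159, 160, 172, 180, 207, 209, 226, 272, 278, 319.
Count below 86: L = 5; count equal: E = 0; n = 18.
Percentile rank = 100·(5 + 0.5·0)/18 = 100·5/18 = 27.78.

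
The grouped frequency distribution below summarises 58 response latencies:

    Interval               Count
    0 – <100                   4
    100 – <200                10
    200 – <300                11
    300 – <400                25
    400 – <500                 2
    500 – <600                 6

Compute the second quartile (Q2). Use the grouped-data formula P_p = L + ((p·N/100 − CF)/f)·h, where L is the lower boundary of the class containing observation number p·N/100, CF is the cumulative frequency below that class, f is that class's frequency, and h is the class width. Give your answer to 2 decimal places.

N = 58; target position k = 50/100 · 58 = 29.
Cumulative frequencies: 4, 14, 25, 50, 52, 58.
Observation 29 falls in the class 300 – <400.
L = 300, CF = 25, f = 25, h = 100.
P50 = 300 + ((29 − 25)/25)·100 = 300 + 16 = 316.

316.00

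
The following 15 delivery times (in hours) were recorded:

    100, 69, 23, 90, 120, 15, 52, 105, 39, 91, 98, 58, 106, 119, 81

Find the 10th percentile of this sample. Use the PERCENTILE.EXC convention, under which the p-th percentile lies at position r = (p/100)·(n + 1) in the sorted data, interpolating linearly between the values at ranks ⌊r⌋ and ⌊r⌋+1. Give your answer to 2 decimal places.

19.80

Sorted: 15, 23, 39, 52, 58, 69, 81, 90, 91, 98, 100, 105, 106, 119, 120.
n = 15.
r = (10/100)·(15 + 1) = 1.6.
Rank 1 is 15 and rank 2 is 23.
Interpolate: 15 + 0.6·(23 − 15) = 15 + 0.6·8 = 19.8.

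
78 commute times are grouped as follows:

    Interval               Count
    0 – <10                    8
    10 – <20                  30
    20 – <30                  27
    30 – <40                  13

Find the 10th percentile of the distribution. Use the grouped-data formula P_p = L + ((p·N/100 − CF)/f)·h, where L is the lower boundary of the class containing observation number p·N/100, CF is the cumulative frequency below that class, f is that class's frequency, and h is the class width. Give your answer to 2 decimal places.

9.75

N = 78; target position k = 10/100 · 78 = 7.8.
Cumulative frequencies: 8, 38, 65, 78.
Observation 7.8 falls in the class 0 – <10.
L = 0, CF = 0, f = 8, h = 10.
P10 = 0 + ((7.8 − 0)/8)·10 = 0 + 9.75 = 9.75.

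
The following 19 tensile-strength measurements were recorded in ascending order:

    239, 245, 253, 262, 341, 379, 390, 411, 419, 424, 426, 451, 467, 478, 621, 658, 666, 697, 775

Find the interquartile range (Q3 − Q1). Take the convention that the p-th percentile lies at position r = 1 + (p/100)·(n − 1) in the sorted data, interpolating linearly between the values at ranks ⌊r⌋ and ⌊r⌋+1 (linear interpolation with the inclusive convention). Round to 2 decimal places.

n = 19.
P25: r = 5.5; ranks 5–6 are 341, 379; interpolating gives 360.
P75: r = 14.5; ranks 14–15 are 478, 621; interpolating gives 549.5.
Difference: 549.5 − 360 = 189.5.

189.50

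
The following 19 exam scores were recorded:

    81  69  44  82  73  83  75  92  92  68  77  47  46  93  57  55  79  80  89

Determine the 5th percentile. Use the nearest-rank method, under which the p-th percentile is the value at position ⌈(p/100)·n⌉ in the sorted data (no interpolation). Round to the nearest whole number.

Sorted: 44, 46, 47, 55, 57, 68, 69, 73, 75, 77, 79, 80, 81, 82, 83, 89, 92, 92, 93.
n = 19.
Position = ⌈5/100 · 19⌉ = ⌈0.95⌉ = 1.
The value at rank 1 is 44.

44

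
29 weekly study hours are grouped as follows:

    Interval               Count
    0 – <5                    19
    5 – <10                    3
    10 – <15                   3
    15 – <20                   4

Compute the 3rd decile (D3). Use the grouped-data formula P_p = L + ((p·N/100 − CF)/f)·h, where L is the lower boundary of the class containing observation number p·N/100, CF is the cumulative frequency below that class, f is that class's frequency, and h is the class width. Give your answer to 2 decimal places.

N = 29; target position k = 30/100 · 29 = 8.7.
Cumulative frequencies: 19, 22, 25, 29.
Observation 8.7 falls in the class 0 – <5.
L = 0, CF = 0, f = 19, h = 5.
P30 = 0 + ((8.7 − 0)/19)·5 = 0 + 2.28947 = 2.28947.

2.29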